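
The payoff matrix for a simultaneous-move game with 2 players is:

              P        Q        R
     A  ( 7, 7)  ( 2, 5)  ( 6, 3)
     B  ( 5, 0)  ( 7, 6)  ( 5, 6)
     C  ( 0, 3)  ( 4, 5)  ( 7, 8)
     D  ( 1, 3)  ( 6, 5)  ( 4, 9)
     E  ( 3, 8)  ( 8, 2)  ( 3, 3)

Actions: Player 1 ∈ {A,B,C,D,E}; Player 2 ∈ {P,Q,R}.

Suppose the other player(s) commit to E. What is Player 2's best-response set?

P2 best: {P}

u_2(P vs E) = 8
u_2(Q vs E) = 2
u_2(R vs E) = 3
max payoff 8 at {P}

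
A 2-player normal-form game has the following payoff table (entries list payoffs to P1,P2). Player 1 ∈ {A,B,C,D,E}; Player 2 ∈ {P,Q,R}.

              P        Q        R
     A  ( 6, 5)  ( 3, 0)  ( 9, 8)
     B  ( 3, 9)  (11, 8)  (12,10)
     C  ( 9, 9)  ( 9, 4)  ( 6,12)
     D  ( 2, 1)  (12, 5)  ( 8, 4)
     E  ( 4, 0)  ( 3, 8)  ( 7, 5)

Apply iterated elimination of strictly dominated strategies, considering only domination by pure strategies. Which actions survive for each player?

Remaining: P1:{B,D} P2:{Q,R}

P2 drop P (R beats it: A:8>5 B:10>9 C:12>9 D:4>1 E:5>0)
P1 drop A (B beats it: Q:11>3 R:12>9)
P1 drop C (B beats it: Q:11>9 R:12>6)
P1 drop E (B beats it: Q:11>3 R:12>7)
P1→{B,D} P2→{Q,R}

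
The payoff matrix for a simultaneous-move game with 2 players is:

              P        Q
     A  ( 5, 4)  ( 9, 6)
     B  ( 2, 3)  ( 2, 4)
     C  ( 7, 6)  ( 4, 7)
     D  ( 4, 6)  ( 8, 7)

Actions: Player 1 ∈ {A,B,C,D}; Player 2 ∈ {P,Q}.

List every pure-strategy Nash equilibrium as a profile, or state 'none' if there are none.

PSNE = {(A,Q)}

(A,P): not NE [P1→C gives 7>5; P2→Q gives 6>4]
(A,Q): NE
(B,P): not NE [P1→C gives 7>2; P2→Q gives 4>3]
(B,Q): not NE [P1→A gives 9>2]
(C,P): not NE [P2→Q gives 7>6]
(C,Q): not NE [P1→A gives 9>4]
(D,P): not NE [P1→C gives 7>4; P2→Q gives 7>6]
(D,Q): not NE [P1→A gives 9>8]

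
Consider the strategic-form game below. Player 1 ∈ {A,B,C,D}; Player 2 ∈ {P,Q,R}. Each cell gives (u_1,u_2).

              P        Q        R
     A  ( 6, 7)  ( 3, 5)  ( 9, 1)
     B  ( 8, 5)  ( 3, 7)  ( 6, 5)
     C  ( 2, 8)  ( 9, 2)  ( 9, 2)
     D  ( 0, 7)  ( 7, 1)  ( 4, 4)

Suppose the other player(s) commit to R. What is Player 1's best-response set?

u_1(A vs R) = 9
u_1(B vs R) = 6
u_1(C vs R) = 9
u_1(D vs R) = 4
max payoff 9 at {A,C}

BR_1 = {A,C}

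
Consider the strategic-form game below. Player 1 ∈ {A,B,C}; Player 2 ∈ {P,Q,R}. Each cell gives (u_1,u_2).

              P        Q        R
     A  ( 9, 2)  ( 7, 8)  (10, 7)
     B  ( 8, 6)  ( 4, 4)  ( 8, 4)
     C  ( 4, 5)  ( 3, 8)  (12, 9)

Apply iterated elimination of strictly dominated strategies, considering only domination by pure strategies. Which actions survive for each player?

P1 drop B (A beats it: P:9>8 Q:7>4 R:10>8)
P2 drop P (Q beats it: A:8>2 C:8>5)
P1→{A,C} P2→{Q,R}

IESDS → P1:{A,C} P2:{Q,R}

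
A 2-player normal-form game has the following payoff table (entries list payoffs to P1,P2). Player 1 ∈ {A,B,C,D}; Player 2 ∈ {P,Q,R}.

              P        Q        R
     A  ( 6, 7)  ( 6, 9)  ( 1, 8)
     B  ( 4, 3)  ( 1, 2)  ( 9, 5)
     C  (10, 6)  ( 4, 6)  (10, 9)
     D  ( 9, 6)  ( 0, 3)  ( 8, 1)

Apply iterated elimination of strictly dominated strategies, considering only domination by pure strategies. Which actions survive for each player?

Remaining: P1:{A,C} P2:{Q,R}

P1 drop B (C beats it: P:10>4 Q:4>1 R:10>9)
P1 drop D (C beats it: P:10>9 Q:4>0 R:10>8)
P2 drop P (R beats it: A:8>7 C:9>6)
P1→{A,C} P2→{Q,R}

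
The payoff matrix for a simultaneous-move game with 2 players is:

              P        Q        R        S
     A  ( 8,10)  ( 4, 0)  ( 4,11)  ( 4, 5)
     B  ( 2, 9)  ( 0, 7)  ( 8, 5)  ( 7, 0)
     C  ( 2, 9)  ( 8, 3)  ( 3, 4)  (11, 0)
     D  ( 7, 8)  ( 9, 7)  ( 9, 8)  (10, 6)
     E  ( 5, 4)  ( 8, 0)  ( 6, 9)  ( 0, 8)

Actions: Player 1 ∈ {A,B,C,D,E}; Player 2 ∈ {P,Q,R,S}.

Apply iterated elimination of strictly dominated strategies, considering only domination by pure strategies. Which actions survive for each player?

P1 drop B (D beats it: P:7>2 Q:9>0 R:9>8 S:10>7)
P1 drop E (D beats it: P:7>5 Q:9>8 R:9>6 S:10>0)
P2 drop Q (P beats it: A:10>0 C:9>3 D:8>7)
P2 drop S (P beats it: A:10>5 C:9>0 D:8>6)
P1 drop C (A beats it: P:8>2 R:4>3)
P1→{A,D} P2→{P,R}

Remaining: P1:{A,D} P2:{P,R}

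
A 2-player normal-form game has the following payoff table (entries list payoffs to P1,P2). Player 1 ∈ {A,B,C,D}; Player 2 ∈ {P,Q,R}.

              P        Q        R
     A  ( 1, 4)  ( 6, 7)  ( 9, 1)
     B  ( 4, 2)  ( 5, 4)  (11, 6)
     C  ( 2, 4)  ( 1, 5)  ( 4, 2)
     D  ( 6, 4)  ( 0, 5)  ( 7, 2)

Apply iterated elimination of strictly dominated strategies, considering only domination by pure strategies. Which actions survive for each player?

P1 drop C (B beats it: P:4>2 Q:5>1 R:11>4)
P2 drop P (Q beats it: A:7>4 B:4>2 D:5>4)
P1 drop D (A beats it: Q:6>0 R:9>7)
P1→{A,B} P2→{Q,R}

IESDS → P1:{A,B} P2:{Q,R}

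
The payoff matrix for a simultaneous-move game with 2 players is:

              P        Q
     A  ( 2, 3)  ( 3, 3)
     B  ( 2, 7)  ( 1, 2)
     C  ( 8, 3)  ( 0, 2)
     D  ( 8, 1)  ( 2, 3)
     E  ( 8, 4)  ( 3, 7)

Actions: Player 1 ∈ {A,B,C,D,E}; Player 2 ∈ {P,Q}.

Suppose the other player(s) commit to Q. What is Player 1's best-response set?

P1 best: {A,E}

u_1(A vs Q) = 3
u_1(B vs Q) = 1
u_1(C vs Q) = 0
u_1(D vs Q) = 2
u_1(E vs Q) = 3
max payoff 3 at {A,E}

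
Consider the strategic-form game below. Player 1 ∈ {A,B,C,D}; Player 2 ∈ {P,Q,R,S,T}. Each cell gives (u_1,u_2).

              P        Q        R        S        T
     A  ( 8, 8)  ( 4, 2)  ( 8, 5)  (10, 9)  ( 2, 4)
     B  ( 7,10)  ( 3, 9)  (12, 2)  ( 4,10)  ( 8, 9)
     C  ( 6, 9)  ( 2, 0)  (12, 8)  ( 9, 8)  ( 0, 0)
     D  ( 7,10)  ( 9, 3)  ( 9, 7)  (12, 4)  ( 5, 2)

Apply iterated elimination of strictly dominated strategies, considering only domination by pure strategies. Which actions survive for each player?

P2 drop Q (P beats it: A:8>2 B:10>9 C:9>0 D:10>3)
P2 drop R (P beats it: A:8>5 B:10>2 C:9>8 D:10>7)
P1 drop C (A beats it: P:8>6 S:10>9 T:2>0)
P2 drop T (P beats it: A:8>4 B:10>9 D:10>2)
P1 drop B (A beats it: P:8>7 S:10>4)
P1→{A,D} P2→{P,S}

IESDS → P1:{A,D} P2:{P,S}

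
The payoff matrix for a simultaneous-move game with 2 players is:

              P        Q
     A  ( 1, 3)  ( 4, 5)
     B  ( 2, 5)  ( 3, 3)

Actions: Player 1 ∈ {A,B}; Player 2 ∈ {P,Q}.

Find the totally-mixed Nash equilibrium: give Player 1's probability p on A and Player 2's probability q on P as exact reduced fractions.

p=1/2, q=1/2

P1 indiff ⇒ q·1+(1-q)·4 = q·2+(1-q)·3 ⇒ q(-1) = (1-q)(-1) ⇒ q = 1/2
P2 indiff ⇒ p·3+(1-p)·5 = p·5+(1-p)·3 ⇒ p(-2) = (1-p)(-2) ⇒ p = 1/2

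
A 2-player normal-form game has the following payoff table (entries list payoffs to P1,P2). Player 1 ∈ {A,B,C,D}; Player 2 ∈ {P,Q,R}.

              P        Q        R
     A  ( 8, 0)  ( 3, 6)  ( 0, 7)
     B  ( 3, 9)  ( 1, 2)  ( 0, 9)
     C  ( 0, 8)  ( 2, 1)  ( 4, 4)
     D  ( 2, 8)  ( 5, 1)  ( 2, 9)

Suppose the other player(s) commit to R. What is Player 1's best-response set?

argmax u_1 = {C}

u_1(A vs R) = 0
u_1(B vs R) = 0
u_1(C vs R) = 4
u_1(D vs R) = 2
max payoff 4 at {C}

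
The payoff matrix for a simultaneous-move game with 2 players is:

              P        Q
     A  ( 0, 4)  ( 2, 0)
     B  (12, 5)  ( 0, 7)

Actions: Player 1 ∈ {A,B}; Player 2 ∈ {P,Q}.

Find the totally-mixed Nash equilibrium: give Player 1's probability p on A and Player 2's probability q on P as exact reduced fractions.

p=1/3, q=1/7

P1 indiff ⇒ q·0+(1-q)·2 = q·12+(1-q)·0 ⇒ q(-12) = (1-q)(-2) ⇒ q = 1/7
P2 indiff ⇒ p·4+(1-p)·5 = p·0+(1-p)·7 ⇒ p(4) = (1-p)(2) ⇒ p = 1/3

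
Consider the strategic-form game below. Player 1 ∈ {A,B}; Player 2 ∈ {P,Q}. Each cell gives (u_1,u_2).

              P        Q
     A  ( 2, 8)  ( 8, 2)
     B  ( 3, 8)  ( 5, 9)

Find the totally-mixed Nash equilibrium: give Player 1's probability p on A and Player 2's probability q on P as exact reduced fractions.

(p,q) = (1/7, 3/4)

P1 indiff ⇒ q·2+(1-q)·8 = q·3+(1-q)·5 ⇒ q(-1) = (1-q)(-3) ⇒ q = 3/4
P2 indiff ⇒ p·8+(1-p)·8 = p·2+(1-p)·9 ⇒ p(6) = (1-p)(1) ⇒ p = 1/7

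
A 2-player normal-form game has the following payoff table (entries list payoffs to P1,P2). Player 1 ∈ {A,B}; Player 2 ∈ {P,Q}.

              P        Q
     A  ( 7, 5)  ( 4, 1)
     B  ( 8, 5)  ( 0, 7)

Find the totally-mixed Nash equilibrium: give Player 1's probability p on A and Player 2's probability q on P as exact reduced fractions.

P1 indiff ⇒ q·7+(1-q)·4 = q·8+(1-q)·0 ⇒ q(-1) = (1-q)(-4) ⇒ q = 4/5
P2 indiff ⇒ p·5+(1-p)·5 = p·1+(1-p)·7 ⇒ p(4) = (1-p)(2) ⇒ p = 1/3

p=1/3, q=4/5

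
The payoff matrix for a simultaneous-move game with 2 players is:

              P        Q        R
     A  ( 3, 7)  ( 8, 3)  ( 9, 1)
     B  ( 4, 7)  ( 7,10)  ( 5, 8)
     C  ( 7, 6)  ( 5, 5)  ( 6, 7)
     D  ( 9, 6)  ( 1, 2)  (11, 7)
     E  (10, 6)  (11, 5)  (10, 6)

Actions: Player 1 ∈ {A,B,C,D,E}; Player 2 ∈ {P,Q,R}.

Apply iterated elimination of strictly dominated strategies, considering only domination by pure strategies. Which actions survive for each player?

Remaining: P1:{D,E} P2:{P,R}

P1 drop A (E beats it: P:10>3 Q:11>8 R:10>9)
P1 drop B (E beats it: P:10>4 Q:11>7 R:10>5)
P1 drop C (E beats it: P:10>7 Q:11>5 R:10>6)
P2 drop Q (P beats it: D:6>2 E:6>5)
P1→{D,E} P2→{P,R}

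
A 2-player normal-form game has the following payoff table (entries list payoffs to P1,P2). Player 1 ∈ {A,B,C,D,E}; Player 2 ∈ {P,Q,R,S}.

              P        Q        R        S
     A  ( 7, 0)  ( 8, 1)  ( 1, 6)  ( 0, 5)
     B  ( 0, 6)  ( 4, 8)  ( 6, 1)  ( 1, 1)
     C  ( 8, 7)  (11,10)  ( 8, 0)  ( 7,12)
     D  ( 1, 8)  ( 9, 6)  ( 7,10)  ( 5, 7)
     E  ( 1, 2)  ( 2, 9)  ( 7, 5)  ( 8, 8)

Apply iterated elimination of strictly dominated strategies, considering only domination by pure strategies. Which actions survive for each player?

Survivors P1:{C,E} P2:{Q,S}

P1 drop A (C beats it: P:8>7 Q:11>8 R:8>1 S:7>0)
P1 drop B (C beats it: P:8>0 Q:11>4 R:8>6 S:7>1)
P1 drop D (C beats it: P:8>1 Q:11>9 R:8>7 S:7>5)
P2 drop P (Q beats it: C:10>7 E:9>2)
P2 drop R (Q beats it: C:10>0 E:9>5)
P1→{C,E} P2→{Q,S}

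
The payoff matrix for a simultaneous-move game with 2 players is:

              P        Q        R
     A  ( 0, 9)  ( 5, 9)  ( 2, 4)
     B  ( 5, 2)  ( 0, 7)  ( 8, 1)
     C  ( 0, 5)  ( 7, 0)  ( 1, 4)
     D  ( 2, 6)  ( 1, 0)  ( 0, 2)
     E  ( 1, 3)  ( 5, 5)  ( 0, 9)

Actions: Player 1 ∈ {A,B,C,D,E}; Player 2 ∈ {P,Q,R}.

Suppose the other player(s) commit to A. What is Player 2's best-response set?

u_2(P vs A) = 9
u_2(Q vs A) = 9
u_2(R vs A) = 4
max payoff 9 at {P,Q}

P2 best: {P,Q}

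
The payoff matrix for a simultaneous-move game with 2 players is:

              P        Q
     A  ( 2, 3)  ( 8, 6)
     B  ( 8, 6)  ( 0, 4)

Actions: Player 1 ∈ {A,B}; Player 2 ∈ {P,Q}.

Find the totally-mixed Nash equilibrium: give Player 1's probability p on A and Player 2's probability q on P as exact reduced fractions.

p=2/5, q=4/7

P1 indiff ⇒ q·2+(1-q)·8 = q·8+(1-q)·0 ⇒ q(-6) = (1-q)(-8) ⇒ q = 4/7
P2 indiff ⇒ p·3+(1-p)·6 = p·6+(1-p)·4 ⇒ p(-3) = (1-p)(-2) ⇒ p = 2/5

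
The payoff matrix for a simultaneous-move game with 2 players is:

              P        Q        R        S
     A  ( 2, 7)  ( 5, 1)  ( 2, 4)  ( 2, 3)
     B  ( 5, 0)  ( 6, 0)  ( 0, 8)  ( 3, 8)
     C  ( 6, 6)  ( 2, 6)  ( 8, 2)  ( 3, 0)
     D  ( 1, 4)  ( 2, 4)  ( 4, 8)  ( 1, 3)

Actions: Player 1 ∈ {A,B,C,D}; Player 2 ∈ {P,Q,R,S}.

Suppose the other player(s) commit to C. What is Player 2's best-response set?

u_2(P vs C) = 6
u_2(Q vs C) = 6
u_2(R vs C) = 2
u_2(S vs C) = 0
max payoff 6 at {P,Q}

argmax u_2 = {P,Q}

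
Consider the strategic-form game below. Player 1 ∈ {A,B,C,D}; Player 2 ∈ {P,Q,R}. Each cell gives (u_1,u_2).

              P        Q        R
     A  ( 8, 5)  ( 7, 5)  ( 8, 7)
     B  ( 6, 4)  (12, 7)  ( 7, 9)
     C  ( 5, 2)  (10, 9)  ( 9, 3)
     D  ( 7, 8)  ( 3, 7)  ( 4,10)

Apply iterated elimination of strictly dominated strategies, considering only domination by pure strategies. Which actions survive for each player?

Survivors P1:{B,C} P2:{Q,R}

P1 drop D (A beats it: P:8>7 Q:7>3 R:8>4)
P2 drop P (R beats it: A:7>5 B:9>4 C:3>2)
P1 drop A (C beats it: Q:10>7 R:9>8)
P1→{B,C} P2→{Q,R}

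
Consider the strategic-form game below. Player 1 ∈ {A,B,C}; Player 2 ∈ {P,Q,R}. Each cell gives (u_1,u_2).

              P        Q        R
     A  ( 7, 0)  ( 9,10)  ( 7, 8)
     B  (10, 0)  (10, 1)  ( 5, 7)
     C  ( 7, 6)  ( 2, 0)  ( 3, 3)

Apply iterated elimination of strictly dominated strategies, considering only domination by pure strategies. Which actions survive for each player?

Survivors P1:{A,B} P2:{Q,R}

P1 drop C (B beats it: P:10>7 Q:10>2 R:5>3)
P2 drop P (Q beats it: A:10>0 B:1>0)
P1→{A,B} P2→{Q,R}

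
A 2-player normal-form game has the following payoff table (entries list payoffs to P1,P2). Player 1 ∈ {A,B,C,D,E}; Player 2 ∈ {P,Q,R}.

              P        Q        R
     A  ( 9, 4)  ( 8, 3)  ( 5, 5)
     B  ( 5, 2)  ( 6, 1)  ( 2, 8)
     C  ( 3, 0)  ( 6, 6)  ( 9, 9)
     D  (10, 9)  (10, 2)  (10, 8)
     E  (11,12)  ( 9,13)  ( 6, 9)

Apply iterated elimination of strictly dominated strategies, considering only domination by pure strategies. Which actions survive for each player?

P1 drop A (D beats it: P:10>9 Q:10>8 R:10>5)
P1 drop B (D beats it: P:10>5 Q:10>6 R:10>2)
P1 drop C (D beats it: P:10>3 Q:10>6 R:10>9)
P2 drop R (P beats it: D:9>8 E:12>9)
P1→{D,E} P2→{P,Q}

Survivors P1:{D,E} P2:{P,Q}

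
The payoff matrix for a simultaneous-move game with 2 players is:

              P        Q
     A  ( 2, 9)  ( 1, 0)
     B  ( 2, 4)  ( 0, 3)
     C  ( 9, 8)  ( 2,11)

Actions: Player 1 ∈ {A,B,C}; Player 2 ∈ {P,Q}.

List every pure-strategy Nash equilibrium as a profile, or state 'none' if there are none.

(A,P): not NE [P1→C gives 9>2]
(A,Q): not NE [P1→C gives 2>1; P2→P gives 9>0]
(B,P): not NE [P1→C gives 9>2]
(B,Q): not NE [P1→C gives 2>0; P2→P gives 4>3]
(C,P): not NE [P2→Q gives 11>8]
(C,Q): NE

PSNE = {(C,Q)}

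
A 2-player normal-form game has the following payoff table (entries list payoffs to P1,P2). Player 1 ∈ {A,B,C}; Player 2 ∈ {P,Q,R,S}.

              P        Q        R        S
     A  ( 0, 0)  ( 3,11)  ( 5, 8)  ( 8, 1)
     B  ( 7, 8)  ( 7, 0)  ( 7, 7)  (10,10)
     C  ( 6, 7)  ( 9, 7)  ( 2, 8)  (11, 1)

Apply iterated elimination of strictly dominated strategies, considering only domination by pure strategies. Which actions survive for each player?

P1 drop A (B beats it: P:7>0 Q:7>3 R:7>5 S:10>8)
P2 drop Q (R beats it: B:7>0 C:8>7)
P1→{B,C} P2→{P,R,S}

Survivors P1:{B,C} P2:{P,R,S}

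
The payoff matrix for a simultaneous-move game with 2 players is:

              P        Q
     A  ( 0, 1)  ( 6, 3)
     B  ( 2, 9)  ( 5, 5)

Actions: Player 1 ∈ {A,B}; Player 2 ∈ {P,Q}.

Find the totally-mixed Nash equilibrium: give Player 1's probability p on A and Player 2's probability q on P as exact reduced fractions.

P1 indiff ⇒ q·0+(1-q)·6 = q·2+(1-q)·5 ⇒ q(-2) = (1-q)(-1) ⇒ q = 1/3
P2 indiff ⇒ p·1+(1-p)·9 = p·3+(1-p)·5 ⇒ p(-2) = (1-p)(-4) ⇒ p = 2/3

P1 mixes 2/3 on A; P2 mixes 1/3 on P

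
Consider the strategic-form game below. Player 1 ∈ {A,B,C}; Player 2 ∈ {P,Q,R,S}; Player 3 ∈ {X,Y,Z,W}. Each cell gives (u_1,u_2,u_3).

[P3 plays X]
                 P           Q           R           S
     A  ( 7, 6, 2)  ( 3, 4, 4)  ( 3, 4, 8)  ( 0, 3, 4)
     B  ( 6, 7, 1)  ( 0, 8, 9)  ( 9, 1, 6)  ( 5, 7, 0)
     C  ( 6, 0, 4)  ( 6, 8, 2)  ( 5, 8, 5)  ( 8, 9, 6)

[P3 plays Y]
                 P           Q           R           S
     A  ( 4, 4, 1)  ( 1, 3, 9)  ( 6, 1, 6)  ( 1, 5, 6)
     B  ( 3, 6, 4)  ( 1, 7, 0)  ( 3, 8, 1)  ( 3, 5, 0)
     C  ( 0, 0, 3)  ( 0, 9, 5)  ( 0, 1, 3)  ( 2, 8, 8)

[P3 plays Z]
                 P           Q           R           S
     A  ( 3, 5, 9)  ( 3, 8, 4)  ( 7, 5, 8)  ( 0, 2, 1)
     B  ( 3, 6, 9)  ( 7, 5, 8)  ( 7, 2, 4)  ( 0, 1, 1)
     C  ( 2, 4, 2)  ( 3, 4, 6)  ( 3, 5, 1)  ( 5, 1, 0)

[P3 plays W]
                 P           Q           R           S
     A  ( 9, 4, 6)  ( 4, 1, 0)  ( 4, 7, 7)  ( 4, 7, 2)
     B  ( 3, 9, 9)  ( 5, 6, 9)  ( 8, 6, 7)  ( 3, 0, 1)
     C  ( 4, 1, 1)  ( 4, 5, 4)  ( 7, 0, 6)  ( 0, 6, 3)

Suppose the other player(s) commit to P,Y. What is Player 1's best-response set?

BR_1 = {A}

u_1(A vs P,Y) = 4
u_1(B vs P,Y) = 3
u_1(C vs P,Y) = 0
max payoff 4 at {A}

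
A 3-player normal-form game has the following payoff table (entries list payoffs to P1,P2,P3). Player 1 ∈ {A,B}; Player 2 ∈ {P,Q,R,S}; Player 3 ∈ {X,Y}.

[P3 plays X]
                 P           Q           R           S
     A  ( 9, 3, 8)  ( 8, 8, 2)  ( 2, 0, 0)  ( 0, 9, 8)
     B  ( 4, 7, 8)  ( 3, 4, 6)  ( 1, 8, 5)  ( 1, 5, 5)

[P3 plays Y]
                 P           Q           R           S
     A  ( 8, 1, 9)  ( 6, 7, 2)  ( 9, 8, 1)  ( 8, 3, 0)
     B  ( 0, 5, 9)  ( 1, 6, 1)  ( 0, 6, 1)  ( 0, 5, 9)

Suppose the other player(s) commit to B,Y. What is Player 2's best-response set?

u_2(P vs B,Y) = 5
u_2(Q vs B,Y) = 6
u_2(R vs B,Y) = 6
u_2(S vs B,Y) = 5
max payoff 6 at {Q,R}

BR_2 = {Q,R}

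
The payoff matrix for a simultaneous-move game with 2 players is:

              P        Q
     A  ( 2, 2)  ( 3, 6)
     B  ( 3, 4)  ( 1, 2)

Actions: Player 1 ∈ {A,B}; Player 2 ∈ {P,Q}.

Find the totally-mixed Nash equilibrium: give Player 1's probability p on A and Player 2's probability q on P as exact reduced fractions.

(p,q) = (1/3, 2/3)

P1 indiff ⇒ q·2+(1-q)·3 = q·3+(1-q)·1 ⇒ q(-1) = (1-q)(-2) ⇒ q = 2/3
P2 indiff ⇒ p·2+(1-p)·4 = p·6+(1-p)·2 ⇒ p(-4) = (1-p)(-2) ⇒ p = 1/3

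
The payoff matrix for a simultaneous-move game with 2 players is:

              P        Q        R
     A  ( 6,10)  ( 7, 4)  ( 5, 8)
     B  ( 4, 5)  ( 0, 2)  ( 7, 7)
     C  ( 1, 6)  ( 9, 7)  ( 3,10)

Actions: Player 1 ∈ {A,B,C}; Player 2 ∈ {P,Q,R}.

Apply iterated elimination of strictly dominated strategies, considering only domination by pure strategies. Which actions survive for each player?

P2 drop Q (R beats it: A:8>4 B:7>2 C:10>7)
P1 drop C (A beats it: P:6>1 R:5>3)
P1→{A,B} P2→{P,R}

IESDS → P1:{A,B} P2:{P,R}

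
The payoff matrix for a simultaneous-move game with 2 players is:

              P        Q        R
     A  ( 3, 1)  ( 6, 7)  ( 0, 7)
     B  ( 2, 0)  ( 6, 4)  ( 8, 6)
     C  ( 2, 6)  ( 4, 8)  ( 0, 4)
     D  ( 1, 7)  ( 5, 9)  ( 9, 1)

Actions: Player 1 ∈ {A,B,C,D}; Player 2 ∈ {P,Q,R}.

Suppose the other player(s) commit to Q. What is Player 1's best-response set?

u_1(A vs Q) = 6
u_1(B vs Q) = 6
u_1(C vs Q) = 4
u_1(D vs Q) = 5
max payoff 6 at {A,B}

P1 best: {A,B}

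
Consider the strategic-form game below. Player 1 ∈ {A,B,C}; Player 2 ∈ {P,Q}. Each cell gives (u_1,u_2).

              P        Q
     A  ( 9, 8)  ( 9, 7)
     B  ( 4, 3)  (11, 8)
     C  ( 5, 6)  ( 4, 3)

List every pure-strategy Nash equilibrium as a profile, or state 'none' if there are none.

PSNE = {(A,P), (B,Q)}

(A,P): NE
(A,Q): not NE [P1→B gives 11>9; P2→P gives 8>7]
(B,P): not NE [P1→A gives 9>4; P2→Q gives 8>3]
(B,Q): NE
(C,P): not NE [P1→A gives 9>5]
(C,Q): not NE [P1→B gives 11>4; P2→P gives 6>3]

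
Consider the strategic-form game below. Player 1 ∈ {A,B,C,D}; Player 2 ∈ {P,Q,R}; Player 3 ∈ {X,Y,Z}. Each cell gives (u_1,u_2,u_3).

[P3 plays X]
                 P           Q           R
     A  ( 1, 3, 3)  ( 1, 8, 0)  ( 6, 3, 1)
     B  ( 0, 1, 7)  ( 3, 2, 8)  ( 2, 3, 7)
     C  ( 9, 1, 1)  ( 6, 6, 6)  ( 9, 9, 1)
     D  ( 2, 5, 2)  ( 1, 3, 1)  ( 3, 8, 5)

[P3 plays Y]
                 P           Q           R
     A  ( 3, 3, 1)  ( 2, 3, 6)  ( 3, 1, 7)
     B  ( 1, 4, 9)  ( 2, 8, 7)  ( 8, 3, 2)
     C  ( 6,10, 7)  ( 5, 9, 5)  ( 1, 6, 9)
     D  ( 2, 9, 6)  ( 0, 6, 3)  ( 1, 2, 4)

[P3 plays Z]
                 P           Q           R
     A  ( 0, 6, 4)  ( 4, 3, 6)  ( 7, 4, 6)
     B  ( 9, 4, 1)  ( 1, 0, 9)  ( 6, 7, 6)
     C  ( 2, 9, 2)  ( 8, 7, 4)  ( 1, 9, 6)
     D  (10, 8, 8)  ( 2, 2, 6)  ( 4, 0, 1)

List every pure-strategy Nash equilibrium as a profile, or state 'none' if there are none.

(A,P,X): not NE [P1→C gives 9>1; P2→Q gives 8>3; P3→Z gives 4>3]
(A,P,Y): not NE [P1→C gives 6>3; P3→Z gives 4>1]
(A,P,Z): not NE [P1→D gives 10>0]
(A,Q,X): not NE [P1→C gives 6>1; P3→Z gives 6>0]
(A,Q,Y): not NE [P1→C gives 5>2]
(A,Q,Z): not NE [P1→C gives 8>4; P2→P gives 6>3]
(A,R,X): not NE [P1→C gives 9>6; P2→Q gives 8>3; P3→Y gives 7>1]
(A,R,Y): not NE [P1→B gives 8>3; P2→Q gives 3>1]
(A,R,Z): not NE [P2→P gives 6>4; P3→Y gives 7>6]
(B,P,X): not NE [P1→C gives 9>0; P2→R gives 3>1; P3→Y gives 9>7]
(B,P,Y): not NE [P1→C gives 6>1; P2→Q gives 8>4]
(B,P,Z): not NE [P1→D gives 10>9; P2→R gives 7>4; P3→Y gives 9>1]
(B,Q,X): not NE [P1→C gives 6>3; P2→R gives 3>2; P3→Z gives 9>8]
(B,Q,Y): not NE [P1→C gives 5>2; P3→Z gives 9>7]
(B,Q,Z): not NE [P1→C gives 8>1; P2→R gives 7>0]
(B,R,X): not NE [P1→C gives 9>2]
(B,R,Y): not NE [P2→Q gives 8>3; P3→X gives 7>2]
(B,R,Z): not NE [P1→A gives 7>6; P3→X gives 7>6]
(C,P,X): not NE [P2→R gives 9>1; P3→Y gives 7>1]
(C,P,Y): NE
(C,P,Z): not NE [P1→D gives 10>2; P3→Y gives 7>2]
(C,Q,X): not NE [P2→R gives 9>6]
(C,Q,Y): not NE [P2→P gives 10>9; P3→X gives 6>5]
(C,Q,Z): not NE [P2→R gives 9>7; P3→X gives 6>4]
(C,R,X): not NE [P3→Y gives 9>1]
(C,R,Y): not NE [P1→B gives 8>1; P2→P gives 10>6]
(C,R,Z): not NE [P1→A gives 7>1; P3→Y gives 9>6]
(D,P,X): not NE [P1→C gives 9>2; P2→R gives 8>5; P3→Z gives 8>2]
(D,P,Y): not NE [P1→C gives 6>2; P3→Z gives 8>6]
(D,P,Z): NE
(D,Q,X): not NE [P1→C gives 6>1; P2→R gives 8>3; P3→Z gives 6>1]
(D,Q,Y): not NE [P1→C gives 5>0; P2→P gives 9>6; P3→Z gives 6>3]
(D,Q,Z): not NE [P1→C gives 8>2; P2→P gives 8>2]
(D,R,X): not NE [P1→C gives 9>3]
(D,R,Y): not NE [P1→B gives 8>1; P2→P gives 9>2; P3→X gives 5>4]
(D,R,Z): not NE [P1→A gives 7>4; P2→P gives 8>0; P3→X gives 5>1]

PSNE = {(C,P,Y), (D,P,Z)}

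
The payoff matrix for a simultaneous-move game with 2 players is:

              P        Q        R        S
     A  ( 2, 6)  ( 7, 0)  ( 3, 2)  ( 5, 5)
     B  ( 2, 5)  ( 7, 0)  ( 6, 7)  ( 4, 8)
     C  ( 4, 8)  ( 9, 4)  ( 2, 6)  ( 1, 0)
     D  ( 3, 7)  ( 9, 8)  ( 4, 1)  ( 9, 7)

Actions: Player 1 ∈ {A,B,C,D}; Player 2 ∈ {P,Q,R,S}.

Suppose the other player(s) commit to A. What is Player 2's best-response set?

argmax u_2 = {P}

u_2(P vs A) = 6
u_2(Q vs A) = 0
u_2(R vs A) = 2
u_2(S vs A) = 5
max payoff 6 at {P}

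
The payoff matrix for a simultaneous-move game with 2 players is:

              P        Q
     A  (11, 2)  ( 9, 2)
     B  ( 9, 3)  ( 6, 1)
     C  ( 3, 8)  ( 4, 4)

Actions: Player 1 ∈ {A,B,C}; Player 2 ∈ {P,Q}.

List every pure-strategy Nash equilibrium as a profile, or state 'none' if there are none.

PSNE = {(A,P), (A,Q)}

(A,P): NE
(A,Q): NE
(B,P): not NE [P1→A gives 11>9]
(B,Q): not NE [P1→A gives 9>6; P2→P gives 3>1]
(C,P): not NE [P1→A gives 11>3]
(C,Q): not NE [P1→A gives 9>4; P2→P gives 8>4]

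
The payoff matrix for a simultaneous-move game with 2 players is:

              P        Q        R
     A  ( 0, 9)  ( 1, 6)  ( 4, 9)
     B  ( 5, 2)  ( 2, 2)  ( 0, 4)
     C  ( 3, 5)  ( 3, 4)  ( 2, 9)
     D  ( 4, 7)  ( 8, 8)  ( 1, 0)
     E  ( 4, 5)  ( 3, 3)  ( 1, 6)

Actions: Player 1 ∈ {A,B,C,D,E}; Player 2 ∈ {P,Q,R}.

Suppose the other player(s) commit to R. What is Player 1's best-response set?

BR_1 = {A}

u_1(A vs R) = 4
u_1(B vs R) = 0
u_1(C vs R) = 2
u_1(D vs R) = 1
u_1(E vs R) = 1
max payoff 4 at {A}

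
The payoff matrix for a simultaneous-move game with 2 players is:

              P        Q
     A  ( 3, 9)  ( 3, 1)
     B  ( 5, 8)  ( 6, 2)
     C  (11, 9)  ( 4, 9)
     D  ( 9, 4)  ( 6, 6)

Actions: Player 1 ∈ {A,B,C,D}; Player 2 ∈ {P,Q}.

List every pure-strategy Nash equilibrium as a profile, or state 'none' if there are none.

PSNE = {(C,P), (D,Q)}

(A,P): not NE [P1→C gives 11>3]
(A,Q): not NE [P1→D gives 6>3; P2→P gives 9>1]
(B,P): not NE [P1→C gives 11>5]
(B,Q): not NE [P2→P gives 8>2]
(C,P): NE
(C,Q): not NE [P1→D gives 6>4]
(D,P): not NE [P1→C gives 11>9; P2→Q gives 6>4]
(D,Q): NE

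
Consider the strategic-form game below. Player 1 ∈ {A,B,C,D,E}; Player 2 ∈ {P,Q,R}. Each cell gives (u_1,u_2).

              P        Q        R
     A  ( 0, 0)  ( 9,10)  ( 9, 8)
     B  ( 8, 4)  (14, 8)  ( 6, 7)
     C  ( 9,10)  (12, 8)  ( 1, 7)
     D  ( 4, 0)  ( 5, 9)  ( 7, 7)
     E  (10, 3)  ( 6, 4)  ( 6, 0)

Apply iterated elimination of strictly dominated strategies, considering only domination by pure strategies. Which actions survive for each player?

IESDS → P1:{B,C,E} P2:{P,Q}

P2 drop R (Q beats it: A:10>8 B:8>7 C:8>7 D:9>7 E:4>0)
P1 drop A (B beats it: P:8>0 Q:14>9)
P1 drop D (B beats it: P:8>4 Q:14>5)
P1→{B,C,E} P2→{P,Q}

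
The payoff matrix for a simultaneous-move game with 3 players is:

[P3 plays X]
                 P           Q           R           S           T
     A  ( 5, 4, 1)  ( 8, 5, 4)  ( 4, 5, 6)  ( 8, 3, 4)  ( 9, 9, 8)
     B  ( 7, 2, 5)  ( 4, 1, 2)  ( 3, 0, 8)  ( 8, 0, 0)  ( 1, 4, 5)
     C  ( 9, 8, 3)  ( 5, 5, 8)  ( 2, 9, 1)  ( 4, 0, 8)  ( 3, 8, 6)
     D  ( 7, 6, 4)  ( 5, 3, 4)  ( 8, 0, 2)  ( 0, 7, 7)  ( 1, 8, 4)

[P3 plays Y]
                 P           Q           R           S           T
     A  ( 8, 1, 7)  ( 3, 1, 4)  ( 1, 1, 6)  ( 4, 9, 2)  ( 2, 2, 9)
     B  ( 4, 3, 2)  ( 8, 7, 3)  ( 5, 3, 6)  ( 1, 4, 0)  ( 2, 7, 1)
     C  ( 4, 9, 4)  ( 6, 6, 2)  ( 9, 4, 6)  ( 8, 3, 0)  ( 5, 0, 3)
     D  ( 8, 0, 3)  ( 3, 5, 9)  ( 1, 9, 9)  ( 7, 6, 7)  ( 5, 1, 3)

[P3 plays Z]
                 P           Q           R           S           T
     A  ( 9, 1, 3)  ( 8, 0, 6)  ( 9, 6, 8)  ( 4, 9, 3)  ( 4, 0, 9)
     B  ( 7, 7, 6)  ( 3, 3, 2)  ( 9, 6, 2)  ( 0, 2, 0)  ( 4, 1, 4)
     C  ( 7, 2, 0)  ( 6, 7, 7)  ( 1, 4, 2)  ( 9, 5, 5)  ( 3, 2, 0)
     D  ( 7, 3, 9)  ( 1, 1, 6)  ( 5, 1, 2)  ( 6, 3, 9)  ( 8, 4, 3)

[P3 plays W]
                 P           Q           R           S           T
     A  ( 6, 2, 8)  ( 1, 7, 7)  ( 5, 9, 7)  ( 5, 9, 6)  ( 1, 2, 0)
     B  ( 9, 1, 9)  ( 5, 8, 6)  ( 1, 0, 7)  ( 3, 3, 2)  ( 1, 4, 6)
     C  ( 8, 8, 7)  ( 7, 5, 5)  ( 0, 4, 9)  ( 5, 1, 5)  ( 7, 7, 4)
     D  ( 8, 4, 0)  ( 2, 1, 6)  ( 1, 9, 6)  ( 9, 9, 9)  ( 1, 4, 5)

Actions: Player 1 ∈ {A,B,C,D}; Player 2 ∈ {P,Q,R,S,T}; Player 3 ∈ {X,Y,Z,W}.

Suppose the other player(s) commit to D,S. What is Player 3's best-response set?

u_3(X vs D,S) = 7
u_3(Y vs D,S) = 7
u_3(Z vs D,S) = 9
u_3(W vs D,S) = 9
max payoff 9 at {Z,W}

argmax u_3 = {Z,W}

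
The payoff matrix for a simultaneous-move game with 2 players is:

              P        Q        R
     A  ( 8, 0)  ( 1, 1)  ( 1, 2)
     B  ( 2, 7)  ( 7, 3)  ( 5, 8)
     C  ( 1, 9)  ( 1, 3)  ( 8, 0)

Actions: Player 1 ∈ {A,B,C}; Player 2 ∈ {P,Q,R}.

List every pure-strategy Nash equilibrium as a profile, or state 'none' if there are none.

(A,P): not NE [P2→R gives 2>0]
(A,Q): not NE [P1→B gives 7>1; P2→R gives 2>1]
(A,R): not NE [P1→C gives 8>1]
(B,P): not NE [P1→A gives 8>2; P2→R gives 8>7]
(B,Q): not NE [P2→R gives 8>3]
(B,R): not NE [P1→C gives 8>5]
(C,P): not NE [P1→A gives 8>1]
(C,Q): not NE [P1→B gives 7>1; P2→P gives 9>3]
(C,R): not NE [P2→P gives 9>0]

PSNE: ∅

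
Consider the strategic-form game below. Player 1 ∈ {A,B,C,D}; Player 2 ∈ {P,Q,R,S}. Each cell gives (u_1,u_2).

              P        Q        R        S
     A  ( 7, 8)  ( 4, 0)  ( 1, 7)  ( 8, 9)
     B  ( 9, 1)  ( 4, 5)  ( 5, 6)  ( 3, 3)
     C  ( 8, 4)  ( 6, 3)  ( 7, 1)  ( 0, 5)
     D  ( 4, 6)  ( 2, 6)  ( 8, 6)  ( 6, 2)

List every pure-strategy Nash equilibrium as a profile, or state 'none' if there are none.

NE set: (A,S), (D,R)

(A,P): not NE [P1→B gives 9>7; P2→S gives 9>8]
(A,Q): not NE [P1→C gives 6>4; P2→S gives 9>0]
(A,R): not NE [P1→D gives 8>1; P2→S gives 9>7]
(A,S): NE
(B,P): not NE [P2→R gives 6>1]
(B,Q): not NE [P1→C gives 6>4; P2→R gives 6>5]
(B,R): not NE [P1→D gives 8>5]
(B,S): not NE [P1→A gives 8>3; P2→R gives 6>3]
(C,P): not NE [P1→B gives 9>8; P2→S gives 5>4]
(C,Q): not NE [P2→S gives 5>3]
(C,R): not NE [P1→D gives 8>7; P2→S gives 5>1]
(C,S): not NE [P1→A gives 8>0]
(D,P): not NE [P1→B gives 9>4]
(D,Q): not NE [P1→C gives 6>2]
(D,R): NE
(D,S): not NE [P1→A gives 8>6; P2→R gives 6>2]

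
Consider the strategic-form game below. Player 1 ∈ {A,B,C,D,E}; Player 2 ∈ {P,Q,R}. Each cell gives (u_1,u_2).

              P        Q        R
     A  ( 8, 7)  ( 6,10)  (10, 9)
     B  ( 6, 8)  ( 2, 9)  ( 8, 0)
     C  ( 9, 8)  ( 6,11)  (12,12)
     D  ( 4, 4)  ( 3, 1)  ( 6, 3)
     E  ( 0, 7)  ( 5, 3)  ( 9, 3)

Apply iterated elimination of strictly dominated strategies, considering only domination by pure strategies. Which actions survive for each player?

Remaining: P1:{A,C} P2:{Q,R}

P1 drop B (A beats it: P:8>6 Q:6>2 R:10>8)
P1 drop D (A beats it: P:8>4 Q:6>3 R:10>6)
P1 drop E (A beats it: P:8>0 Q:6>5 R:10>9)
P2 drop P (Q beats it: A:10>7 C:11>8)
P1→{A,C} P2→{Q,R}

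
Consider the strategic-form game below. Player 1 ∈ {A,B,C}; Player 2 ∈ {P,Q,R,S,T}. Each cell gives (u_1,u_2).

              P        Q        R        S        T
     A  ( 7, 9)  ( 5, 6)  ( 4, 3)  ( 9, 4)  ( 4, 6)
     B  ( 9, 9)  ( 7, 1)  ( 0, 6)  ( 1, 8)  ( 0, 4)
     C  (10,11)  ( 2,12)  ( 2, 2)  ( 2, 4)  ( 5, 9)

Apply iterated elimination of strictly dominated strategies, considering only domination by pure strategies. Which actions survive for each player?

P2 drop R (P beats it: A:9>3 B:9>6 C:11>2)
P2 drop S (P beats it: A:9>4 B:9>8 C:11>4)
P2 drop T (P beats it: A:9>6 B:9>4 C:11>9)
P1 drop A (B beats it: P:9>7 Q:7>5)
P1→{B,C} P2→{P,Q}

Remaining: P1:{B,C} P2:{P,Q}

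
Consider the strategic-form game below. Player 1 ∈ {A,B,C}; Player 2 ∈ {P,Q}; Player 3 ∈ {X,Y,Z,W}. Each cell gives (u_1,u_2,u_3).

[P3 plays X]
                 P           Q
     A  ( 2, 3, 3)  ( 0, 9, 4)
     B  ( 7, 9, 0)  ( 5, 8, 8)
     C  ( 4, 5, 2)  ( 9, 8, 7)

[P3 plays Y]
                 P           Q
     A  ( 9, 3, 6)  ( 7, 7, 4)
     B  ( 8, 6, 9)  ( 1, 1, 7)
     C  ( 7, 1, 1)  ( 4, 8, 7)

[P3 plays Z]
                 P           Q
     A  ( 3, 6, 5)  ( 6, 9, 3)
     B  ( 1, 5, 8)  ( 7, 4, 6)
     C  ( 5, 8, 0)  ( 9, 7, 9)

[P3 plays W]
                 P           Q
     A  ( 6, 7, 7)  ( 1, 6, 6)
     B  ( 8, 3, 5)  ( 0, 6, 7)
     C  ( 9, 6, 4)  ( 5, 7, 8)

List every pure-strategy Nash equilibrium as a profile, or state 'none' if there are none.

Equilibria: none

(A,P,X): not NE [P1→B gives 7>2; P2→Q gives 9>3; P3→W gives 7>3]
(A,P,Y): not NE [P2→Q gives 7>3; P3→W gives 7>6]
(A,P,Z): not NE [P1→C gives 5>3; P2→Q gives 9>6; P3→W gives 7>5]
(A,P,W): not NE [P1→C gives 9>6]
(A,Q,X): not NE [P1→C gives 9>0; P3→W gives 6>4]
(A,Q,Y): not NE [P3→W gives 6>4]
(A,Q,Z): not NE [P1→C gives 9>6; P3→W gives 6>3]
(A,Q,W): not NE [P1→C gives 5>1; P2→P gives 7>6]
(B,P,X): not NE [P3→Y gives 9>0]
(B,P,Y): not NE [P1→A gives 9>8]
(B,P,Z): not NE [P1→C gives 5>1; P3→Y gives 9>8]
(B,P,W): not NE [P1→C gives 9>8; P2→Q gives 6>3; P3→Y gives 9>5]
(B,Q,X): not NE [P1→C gives 9>5; P2→P gives 9>8]
(B,Q,Y): not NE [P1→A gives 7>1; P2→P gives 6>1; P3→X gives 8>7]
(B,Q,Z): not NE [P1→C gives 9>7; P2→P gives 5>4; P3→X gives 8>6]
(B,Q,W): not NE [P1→C gives 5>0; P3→X gives 8>7]
(C,P,X): not NE [P1→B gives 7>4; P2→Q gives 8>5; P3→W gives 4>2]
(C,P,Y): not NE [P1→A gives 9>7; P2→Q gives 8>1; P3→W gives 4>1]
(C,P,Z): not NE [P3→W gives 4>0]
(C,P,W): not NE [P2→Q gives 7>6]
(C,Q,X): not NE [P3→Z gives 9>7]
(C,Q,Y): not NE [P1→A gives 7>4; P3→Z gives 9>7]
(C,Q,Z): not NE [P2→P gives 8>7]
(C,Q,W): not NE [P3→Z gives 9>8]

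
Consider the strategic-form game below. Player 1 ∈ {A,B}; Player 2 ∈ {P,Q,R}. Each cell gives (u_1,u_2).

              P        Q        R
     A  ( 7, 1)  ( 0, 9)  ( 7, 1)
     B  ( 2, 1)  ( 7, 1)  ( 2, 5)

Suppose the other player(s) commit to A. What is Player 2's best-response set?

u_2(P vs A) = 1
u_2(Q vs A) = 9
u_2(R vs A) = 1
max payoff 9 at {Q}

P2 best: {Q}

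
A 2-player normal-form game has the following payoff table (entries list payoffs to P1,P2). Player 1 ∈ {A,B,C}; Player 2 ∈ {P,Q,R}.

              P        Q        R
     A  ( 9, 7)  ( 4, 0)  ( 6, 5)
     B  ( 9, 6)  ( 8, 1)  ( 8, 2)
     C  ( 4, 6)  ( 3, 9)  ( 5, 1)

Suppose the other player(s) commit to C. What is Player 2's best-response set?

BR_2 = {Q}

u_2(P vs C) = 6
u_2(Q vs C) = 9
u_2(R vs C) = 1
max payoff 9 at {Q}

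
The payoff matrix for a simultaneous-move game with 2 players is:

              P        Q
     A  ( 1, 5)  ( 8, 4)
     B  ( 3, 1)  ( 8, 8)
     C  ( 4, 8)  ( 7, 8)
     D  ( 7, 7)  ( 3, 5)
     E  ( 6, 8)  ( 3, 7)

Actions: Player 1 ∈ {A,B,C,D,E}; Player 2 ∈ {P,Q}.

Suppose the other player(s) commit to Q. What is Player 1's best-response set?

u_1(A vs Q) = 8
u_1(B vs Q) = 8
u_1(C vs Q) = 7
u_1(D vs Q) = 3
u_1(E vs Q) = 3
max payoff 8 at {A,B}

BR_1 = {A,B}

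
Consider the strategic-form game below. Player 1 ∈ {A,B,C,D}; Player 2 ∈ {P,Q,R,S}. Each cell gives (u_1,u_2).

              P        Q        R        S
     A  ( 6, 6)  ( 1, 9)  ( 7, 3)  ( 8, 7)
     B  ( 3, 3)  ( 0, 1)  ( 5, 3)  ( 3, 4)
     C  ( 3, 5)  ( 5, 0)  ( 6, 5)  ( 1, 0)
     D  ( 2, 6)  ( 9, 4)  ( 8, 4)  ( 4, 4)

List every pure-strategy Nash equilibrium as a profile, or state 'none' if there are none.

(A,P): not NE [P2→Q gives 9>6]
(A,Q): not NE [P1→D gives 9>1]
(A,R): not NE [P1→D gives 8>7; P2→Q gives 9>3]
(A,S): not NE [P2→Q gives 9>7]
(B,P): not NE [P1→A gives 6>3; P2→S gives 4>3]
(B,Q): not NE [P1→D gives 9>0; P2→S gives 4>1]
(B,R): not NE [P1→D gives 8>5; P2→S gives 4>3]
(B,S): not NE [P1→A gives 8>3]
(C,P): not NE [P1→A gives 6>3]
(C,Q): not NE [P1→D gives 9>5; P2→R gives 5>0]
(C,R): not NE [P1→D gives 8>6]
(C,S): not NE [P1→A gives 8>1; P2→R gives 5>0]
(D,P): not NE [P1→A gives 6>2]
(D,Q): not NE [P2→P gives 6>4]
(D,R): not NE [P2→P gives 6>4]
(D,S): not NE [P1→A gives 8>4; P2→P gives 6>4]

No pure NE.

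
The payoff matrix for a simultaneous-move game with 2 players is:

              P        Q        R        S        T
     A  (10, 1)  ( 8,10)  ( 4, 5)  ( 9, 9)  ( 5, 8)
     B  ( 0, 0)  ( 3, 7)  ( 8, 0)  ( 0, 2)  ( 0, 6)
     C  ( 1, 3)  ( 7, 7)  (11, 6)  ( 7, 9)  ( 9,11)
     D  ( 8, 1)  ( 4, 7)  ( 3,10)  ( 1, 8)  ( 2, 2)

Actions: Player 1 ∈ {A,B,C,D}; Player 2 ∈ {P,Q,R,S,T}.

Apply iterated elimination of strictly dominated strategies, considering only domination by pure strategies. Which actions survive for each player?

IESDS → P1:{A,C} P2:{Q,S,T}

P1 drop B (C beats it: P:1>0 Q:7>3 R:11>8 S:7>0 T:9>0)
P1 drop D (A beats it: P:10>8 Q:8>4 R:4>3 S:9>1 T:5>2)
P2 drop P (Q beats it: A:10>1 C:7>3)
P2 drop R (Q beats it: A:10>5 C:7>6)
P1→{A,C} P2→{Q,S,T}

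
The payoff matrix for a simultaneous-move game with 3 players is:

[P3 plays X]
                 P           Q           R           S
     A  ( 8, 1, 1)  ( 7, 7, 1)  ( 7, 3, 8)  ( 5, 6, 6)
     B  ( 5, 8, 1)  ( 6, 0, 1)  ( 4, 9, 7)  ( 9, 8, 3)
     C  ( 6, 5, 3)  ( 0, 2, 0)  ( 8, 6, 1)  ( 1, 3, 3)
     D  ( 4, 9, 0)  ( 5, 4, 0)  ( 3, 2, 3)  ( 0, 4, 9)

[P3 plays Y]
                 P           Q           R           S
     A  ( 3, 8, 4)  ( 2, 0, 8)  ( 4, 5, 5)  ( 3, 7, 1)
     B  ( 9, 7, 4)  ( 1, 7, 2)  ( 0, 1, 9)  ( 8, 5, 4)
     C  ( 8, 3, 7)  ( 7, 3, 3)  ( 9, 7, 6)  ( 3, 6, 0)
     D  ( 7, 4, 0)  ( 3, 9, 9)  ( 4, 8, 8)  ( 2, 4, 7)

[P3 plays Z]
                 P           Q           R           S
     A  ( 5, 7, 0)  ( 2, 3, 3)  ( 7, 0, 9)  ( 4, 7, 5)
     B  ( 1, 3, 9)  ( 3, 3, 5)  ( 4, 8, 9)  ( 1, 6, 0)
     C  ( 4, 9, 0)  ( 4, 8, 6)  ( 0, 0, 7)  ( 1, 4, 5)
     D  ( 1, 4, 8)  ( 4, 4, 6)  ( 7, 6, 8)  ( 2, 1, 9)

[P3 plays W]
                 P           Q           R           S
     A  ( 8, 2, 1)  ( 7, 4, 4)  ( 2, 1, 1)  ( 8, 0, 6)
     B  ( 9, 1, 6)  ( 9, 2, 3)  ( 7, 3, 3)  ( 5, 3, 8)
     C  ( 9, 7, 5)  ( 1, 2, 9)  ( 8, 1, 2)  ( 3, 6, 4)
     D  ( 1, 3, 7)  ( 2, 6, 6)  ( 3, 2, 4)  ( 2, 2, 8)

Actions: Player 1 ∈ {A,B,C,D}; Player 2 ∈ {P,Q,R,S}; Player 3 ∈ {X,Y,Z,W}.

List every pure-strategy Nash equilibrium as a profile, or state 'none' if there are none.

NE set: (D,R,Z)

(A,P,X): not NE [P2→Q gives 7>1; P3→Y gives 4>1]
(A,P,Y): not NE [P1→B gives 9>3]
(A,P,Z): not NE [P3→Y gives 4>0]
(A,P,W): not NE [P1→C gives 9>8; P2→Q gives 4>2; P3→Y gives 4>1]
(A,Q,X): not NE [P3→Y gives 8>1]
(A,Q,Y): not NE [P1→C gives 7>2; P2→P gives 8>0]
(A,Q,Z): not NE [P1→D gives 4>2; P2→S gives 7>3; P3→Y gives 8>3]
(A,Q,W): not NE [P1→B gives 9>7; P3→Y gives 8>4]
(A,R,X): not NE [P1→C gives 8>7; P2→Q gives 7>3; P3→Z gives 9>8]
(A,R,Y): not NE [P1→C gives 9>4; P2→P gives 8>5; P3→Z gives 9>5]
(A,R,Z): not NE [P2→S gives 7>0]
(A,R,W): not NE [P1→C gives 8>2; P2→Q gives 4>1; P3→Z gives 9>1]
(A,S,X): not NE [P1→B gives 9>5; P2→Q gives 7>6]
(A,S,Y): not NE [P1→B gives 8>3; P2→P gives 8>7; P3→W gives 6>1]
(A,S,Z): not NE [P3→W gives 6>5]
(A,S,W): not NE [P2→Q gives 4>0]
(B,P,X): not NE [P1→A gives 8>5; P2→R gives 9>8; P3→Z gives 9>1]
(B,P,Y): not NE [P3→Z gives 9>4]
(B,P,Z): not NE [P1→A gives 5>1; P2→R gives 8>3]
(B,P,W): not NE [P2→S gives 3>1; P3→Z gives 9>6]
(B,Q,X): not NE [P1→A gives 7>6; P2→R gives 9>0; P3→Z gives 5>1]
(B,Q,Y): not NE [P1→C gives 7>1; P3→Z gives 5>2]
(B,Q,Z): not NE [P1→D gives 4>3; P2→R gives 8>3]
(B,Q,W): not NE [P2→S gives 3>2; P3→Z gives 5>3]
(B,R,X): not NE [P1→C gives 8>4; P3→Z gives 9>7]
(B,R,Y): not NE [P1→C gives 9>0; P2→Q gives 7>1]
(B,R,Z): not NE [P1→D gives 7>4]
(B,R,W): not NE [P1→C gives 8>7; P3→Z gives 9>3]
(B,S,X): not NE [P2→R gives 9>8; P3→W gives 8>3]
(B,S,Y): not NE [P2→Q gives 7>5; P3→W gives 8>4]
(B,S,Z): not NE [P1→A gives 4>1; P2→R gives 8>6; P3→W gives 8>0]
(B,S,W): not NE [P1→A gives 8>5]
(C,P,X): not NE [P1→A gives 8>6; P2→R gives 6>5; P3→Y gives 7>3]
(C,P,Y): not NE [P1→B gives 9>8; P2→R gives 7>3]
(C,P,Z): not NE [P1→A gives 5>4; P3→Y gives 7>0]
(C,P,W): not NE [P3→Y gives 7>5]
(C,Q,X): not NE [P1→A gives 7>0; P2→R gives 6>2; P3→W gives 9>0]
(C,Q,Y): not NE [P2→R gives 7>3; P3→W gives 9>3]
(C,Q,Z): not NE [P2→P gives 9>8; P3→W gives 9>6]
(C,Q,W): not NE [P1→B gives 9>1; P2→P gives 7>2]
(C,R,X): not NE [P3→Z gives 7>1]
(C,R,Y): not NE [P3→Z gives 7>6]
(C,R,Z): not NE [P1→D gives 7>0; P2→P gives 9>0]
(C,R,W): not NE [P2→P gives 7>1; P3→Z gives 7>2]
(C,S,X): not NE [P1→B gives 9>1; P2→R gives 6>3; P3→Z gives 5>3]
(C,S,Y): not NE [P1→B gives 8>3; P2→R gives 7>6; P3→Z gives 5>0]
(C,S,Z): not NE [P1→A gives 4>1; P2→P gives 9>4]
(C,S,W): not NE [P1→A gives 8>3; P2→P gives 7>6; P3→Z gives 5>4]
(D,P,X): not NE [P1→A gives 8>4; P3→Z gives 8>0]
(D,P,Y): not NE [P1→B gives 9>7; P2→Q gives 9>4; P3→Z gives 8>0]
(D,P,Z): not NE [P1→A gives 5>1; P2→R gives 6>4]
(D,P,W): not NE [P1→C gives 9>1; P2→Q gives 6>3; P3→Z gives 8>7]
(D,Q,X): not NE [P1→A gives 7>5; P2→P gives 9>4; P3→Y gives 9>0]
(D,Q,Y): not NE [P1→C gives 7>3]
(D,Q,Z): not NE [P2→R gives 6>4; P3→Y gives 9>6]
(D,Q,W): not NE [P1→B gives 9>2; P3→Y gives 9>6]
(D,R,X): not NE [P1→C gives 8>3; P2→P gives 9>2; P3→Z gives 8>3]
(D,R,Y): not NE [P1→C gives 9>4; P2→Q gives 9>8]
(D,R,Z): NE
(D,R,W): not NE [P1→C gives 8>3; P2→Q gives 6>2; P3→Z gives 8>4]
(D,S,X): not NE [P1→B gives 9>0; P2→P gives 9>4]
(D,S,Y): not NE [P1→B gives 8>2; P2→Q gives 9>4; P3→Z gives 9>7]
(D,S,Z): not NE [P1→A gives 4>2; P2→R gives 6>1]
(D,S,W): not NE [P1→A gives 8>2; P2→Q gives 6>2; P3→Z gives 9>8]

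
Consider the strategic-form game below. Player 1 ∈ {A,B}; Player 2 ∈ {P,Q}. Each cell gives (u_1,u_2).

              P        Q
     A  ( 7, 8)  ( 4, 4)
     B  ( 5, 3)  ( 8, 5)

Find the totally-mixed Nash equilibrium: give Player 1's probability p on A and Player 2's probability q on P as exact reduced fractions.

(p,q) = (1/3, 2/3)

P1 indiff ⇒ q·7+(1-q)·4 = q·5+(1-q)·8 ⇒ q(2) = (1-q)(4) ⇒ q = 2/3
P2 indiff ⇒ p·8+(1-p)·3 = p·4+(1-p)·5 ⇒ p(4) = (1-p)(2) ⇒ p = 1/3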